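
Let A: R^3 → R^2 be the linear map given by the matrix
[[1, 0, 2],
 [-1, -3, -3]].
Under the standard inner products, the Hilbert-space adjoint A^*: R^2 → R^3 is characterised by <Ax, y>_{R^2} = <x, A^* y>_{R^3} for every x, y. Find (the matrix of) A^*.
A^* = A^T =
[[1, -1],
 [0, -3],
 [2, -3]]

For real matrices with standard dot products, the defining identity <Ax, y> = <x, A^* y> gives (Ax)^T y = x^T (A^*) y, i.e. x^T A^T y = x^T (A^*) y. Since this holds for all x, y, we must have A^* = A^T. Therefore
A^* =
[[1, -1],
 [0, -3],
 [2, -3]].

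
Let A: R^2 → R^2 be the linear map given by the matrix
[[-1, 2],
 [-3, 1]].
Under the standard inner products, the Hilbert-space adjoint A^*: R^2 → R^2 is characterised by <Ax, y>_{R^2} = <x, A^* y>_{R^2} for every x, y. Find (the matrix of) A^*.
A^* = A^T =
[[-1, -3],
 [2, 1]]

For real matrices with standard dot products, the defining identity <Ax, y> = <x, A^* y> gives (Ax)^T y = x^T (A^*) y, i.e. x^T A^T y = x^T (A^*) y. Since this holds for all x, y, we must have A^* = A^T. Therefore
A^* =
[[-1, -3],
 [2, 1]].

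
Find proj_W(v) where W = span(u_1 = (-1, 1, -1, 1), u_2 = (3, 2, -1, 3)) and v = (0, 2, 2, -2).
proj_W(v) = (4/83, -54/83, 44/83, -64/83)

Set up U = [u_1 | ... | u_2] ∈ R^(4×2). The projector onto W = col(U) is P = U (U^T U)^(-1) U^T.
Compute U^T U =
  [4, 3]
  [3, 23],
and U^T v = (-2, -4).
Solve U^T U · c = U^T v for the coefficients: c = (-34/83, -10/83). The projection is proj_W(v) = U c.
Check: (v - proj_W(v)) · u_1 = 0  (should be 0).
Check: (v - proj_W(v)) · u_2 = 0  (should be 0).
Result: proj_W(v) = (4/83, -54/83, 44/83, -64/83).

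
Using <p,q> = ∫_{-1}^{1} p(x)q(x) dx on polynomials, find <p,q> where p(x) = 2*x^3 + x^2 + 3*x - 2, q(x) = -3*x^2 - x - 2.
<p,q> = 20/3

Expand the product: p(x)·q(x) = -6*x^5 - 5*x^4 - 14*x^3 + x^2 - 4*x + 4.
∫_{-1}^{1} of each monomial x^k gives [2/(k+1) if k even, 0 if k odd]. Integrating term-by-term (or equivalently evaluating the antiderivative F(x) = -x^6 - x^5 - 7*x^4/2 + x^3/3 - 2*x^2 + 4*x at the endpoints):
  F(1) − F(−1) = -19/6 − (-59/6) = 20/3.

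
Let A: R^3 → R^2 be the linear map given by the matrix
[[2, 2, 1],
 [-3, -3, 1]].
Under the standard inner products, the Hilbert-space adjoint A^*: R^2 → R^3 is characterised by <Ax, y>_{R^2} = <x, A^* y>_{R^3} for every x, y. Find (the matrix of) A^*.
A^* = A^T =
[[2, -3],
 [2, -3],
 [1, 1]]

For real matrices with standard dot products, the defining identity <Ax, y> = <x, A^* y> gives (Ax)^T y = x^T (A^*) y, i.e. x^T A^T y = x^T (A^*) y. Since this holds for all x, y, we must have A^* = A^T. Therefore
A^* =
[[2, -3],
 [2, -3],
 [1, 1]].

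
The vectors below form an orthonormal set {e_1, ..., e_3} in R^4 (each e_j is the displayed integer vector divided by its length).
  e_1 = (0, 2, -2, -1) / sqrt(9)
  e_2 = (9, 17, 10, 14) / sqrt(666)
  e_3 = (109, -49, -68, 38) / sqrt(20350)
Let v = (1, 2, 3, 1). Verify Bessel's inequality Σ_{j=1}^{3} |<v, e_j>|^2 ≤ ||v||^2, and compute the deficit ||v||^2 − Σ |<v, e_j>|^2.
Σ |<v, e_j>|^2 = 149/11; ||v||^2 = 15; deficit = 16/11

Write each e_j = u_j / sqrt(<u_j, u_j>) where u_j is the displayed integer vector. Then <v, e_j> = <v, u_j> / sqrt(<u_j, u_j>), so |<v, e_j>|^2 = <v, u_j>^2 / <u_j, u_j>.
Coefficients: <v, e_1> = -3/sqrt(9), <v, e_2> = 87/sqrt(666), <v, e_3> = -155/sqrt(20350).
Square and sum: Σ |<v, e_j>|^2 = 149/11.
Compute ||v||^2 = v·v = 15.
Deficit = 15 − 149/11 = 16/11 ≥ 0, confirming Bessel's inequality. (The deficit equals ||v − Σ <v,e_j> e_j||^2, the squared distance from v to span{e_j}.)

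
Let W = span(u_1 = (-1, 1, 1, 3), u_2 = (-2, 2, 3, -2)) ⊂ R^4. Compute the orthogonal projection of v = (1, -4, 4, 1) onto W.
proj_W(v) = (-38/251, 38/251, 36/251, 130/251)

Set up U = [u_1 | ... | u_2] ∈ R^(4×2). The projector onto W = col(U) is P = U (U^T U)^(-1) U^T.
Compute U^T U =
  [12, 1]
  [1, 21],
and U^T v = (2, 0).
Solve U^T U · c = U^T v for the coefficients: c = (42/251, -2/251). The projection is proj_W(v) = U c.
Check: (v - proj_W(v)) · u_1 = 0  (should be 0).
Check: (v - proj_W(v)) · u_2 = 0  (should be 0).
Result: proj_W(v) = (-38/251, 38/251, 36/251, 130/251).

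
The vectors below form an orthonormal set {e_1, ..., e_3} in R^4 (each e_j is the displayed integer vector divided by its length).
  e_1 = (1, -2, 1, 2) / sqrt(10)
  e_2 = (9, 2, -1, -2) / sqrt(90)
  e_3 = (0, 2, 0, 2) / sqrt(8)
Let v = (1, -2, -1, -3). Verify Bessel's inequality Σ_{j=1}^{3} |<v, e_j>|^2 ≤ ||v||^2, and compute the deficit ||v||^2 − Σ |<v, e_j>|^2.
Σ |<v, e_j>|^2 = 29/2; ||v||^2 = 15; deficit = 1/2

Write each e_j = u_j / sqrt(<u_j, u_j>) where u_j is the displayed integer vector. Then <v, e_j> = <v, u_j> / sqrt(<u_j, u_j>), so |<v, e_j>|^2 = <v, u_j>^2 / <u_j, u_j>.
Coefficients: <v, e_1> = -2/sqrt(10), <v, e_2> = 12/sqrt(90), <v, e_3> = -10/sqrt(8).
Square and sum: Σ |<v, e_j>|^2 = 29/2.
Compute ||v||^2 = v·v = 15.
Deficit = 15 − 29/2 = 1/2 ≥ 0, confirming Bessel's inequality. (The deficit equals ||v − Σ <v,e_j> e_j||^2, the squared distance from v to span{e_j}.)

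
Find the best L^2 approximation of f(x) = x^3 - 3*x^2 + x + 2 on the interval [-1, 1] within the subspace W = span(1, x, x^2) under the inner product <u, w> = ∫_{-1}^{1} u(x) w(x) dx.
g(x) = -3*x^2 + 8*x/5 + 2

The best approximation g ∈ W is the orthogonal projection of f onto W. Writing g = a_0 + a_1 x + a_2 x^2, the coefficients solve the normal equations G · a = b where
  G_{ij} = <φ_i, φ_j> and b_i = <f, φ_i>, with φ_0 = 1, φ_1 = x, φ_2 = x^2.
G =
  [2, 0, 2/3]
  [0, 2/3, 0]
  [2/3, 0, 2/5],
b = (2, 16/15, 2/15).
Solving gives a_0 = 2, a_1 = 8/5, a_2 = -3, so
  g(x) = -3*x^2 + 8*x/5 + 2.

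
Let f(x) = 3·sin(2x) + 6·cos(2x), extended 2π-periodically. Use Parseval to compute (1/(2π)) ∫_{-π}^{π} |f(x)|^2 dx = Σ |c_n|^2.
Σ |c_n|^2 = 45/2

Expand |f|^2 and use orthogonality of {sin(nx), cos(mx)} on [-π, π]:
  ∫_{-π}^{π} sin(nx)^2 dx = π, ∫ cos(mx)^2 dx = π, and cross terms integrate to 0.
So ∫_{-π}^{π} f(x)^2 dx = 3^2 · π + 6^2 · π = (9 + 36)π.
Divide by 2π: (9 + 36)/2 = 45/2.
By Parseval, this equals Σ |c_n|^2.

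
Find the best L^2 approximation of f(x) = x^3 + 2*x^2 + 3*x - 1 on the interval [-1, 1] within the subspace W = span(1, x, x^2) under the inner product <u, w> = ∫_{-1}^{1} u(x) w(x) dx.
g(x) = 2*x^2 + 18*x/5 - 1

The best approximation g ∈ W is the orthogonal projection of f onto W. Writing g = a_0 + a_1 x + a_2 x^2, the coefficients solve the normal equations G · a = b where
  G_{ij} = <φ_i, φ_j> and b_i = <f, φ_i>, with φ_0 = 1, φ_1 = x, φ_2 = x^2.
G =
  [2, 0, 2/3]
  [0, 2/3, 0]
  [2/3, 0, 2/5],
b = (-2/3, 12/5, 2/15).
Solving gives a_0 = -1, a_1 = 18/5, a_2 = 2, so
  g(x) = 2*x^2 + 18*x/5 - 1.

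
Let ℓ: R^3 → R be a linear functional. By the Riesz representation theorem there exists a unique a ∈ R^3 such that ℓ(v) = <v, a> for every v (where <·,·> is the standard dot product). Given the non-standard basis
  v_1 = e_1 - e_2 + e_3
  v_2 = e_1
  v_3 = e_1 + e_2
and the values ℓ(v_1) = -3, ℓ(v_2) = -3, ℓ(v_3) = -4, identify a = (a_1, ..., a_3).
a = (-3, -1, -1)

Write a = (a_1, ..., a_3) in the standard basis. For each basis vector v_i, ℓ(v_i) = <v_i, a> is a linear equation in the a_j's. Collect the n equations into a matrix system V a = ℓ, where row i of V is v_i (expressed in the standard basis). Since V is invertible (lower-triangular with 1s on the diagonal, up to permutation), solve by back-substitution:
  V =
[[1, -1, 1],
 [1, 0, 0],
 [1, 1, 0]]
  V a = (-3, -3, -4)
Solving gives a = (-3, -1, -1).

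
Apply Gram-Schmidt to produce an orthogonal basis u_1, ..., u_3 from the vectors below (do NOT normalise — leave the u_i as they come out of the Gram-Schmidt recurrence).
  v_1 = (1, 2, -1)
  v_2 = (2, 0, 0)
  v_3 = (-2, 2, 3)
Orthogonal basis:
  u_1 = (1, 2, -1)
  u_2 = (5/3, -2/3, 1/3)
  u_3 = (0, 8/5, 16/5)

Apply the Gram-Schmidt recurrence
  u_1 = v_1
  u_i = v_i − Σ_{j<i} ((v_i · u_j) / (u_j · u_j)) · u_j.

Step by step this gives:
  u_1 = (1, 2, -1)
  u_2 = (5/3, -2/3, 1/3)
  u_3 = (0, 8/5, 16/5)

Orthogonality check:
  u_2 · u_1 = 0 (should be 0)
  u_3 · u_1 = 0 (should be 0)
  u_3 · u_2 = 0 (should be 0)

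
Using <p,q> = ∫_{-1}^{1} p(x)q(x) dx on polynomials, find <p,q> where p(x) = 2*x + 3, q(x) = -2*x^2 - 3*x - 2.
<p,q> = -20

Expand the product: p(x)·q(x) = -4*x^3 - 12*x^2 - 13*x - 6.
∫_{-1}^{1} of each monomial x^k gives [2/(k+1) if k even, 0 if k odd]. Integrating term-by-term (or equivalently evaluating the antiderivative F(x) = -x^4 - 4*x^3 - 13*x^2/2 - 6*x at the endpoints):
  F(1) − F(−1) = -35/2 − (5/2) = -20.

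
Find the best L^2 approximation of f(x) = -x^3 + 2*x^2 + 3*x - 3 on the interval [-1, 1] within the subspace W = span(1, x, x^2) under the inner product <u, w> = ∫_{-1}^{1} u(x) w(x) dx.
g(x) = 2*x^2 + 12*x/5 - 3

The best approximation g ∈ W is the orthogonal projection of f onto W. Writing g = a_0 + a_1 x + a_2 x^2, the coefficients solve the normal equations G · a = b where
  G_{ij} = <φ_i, φ_j> and b_i = <f, φ_i>, with φ_0 = 1, φ_1 = x, φ_2 = x^2.
G =
  [2, 0, 2/3]
  [0, 2/3, 0]
  [2/3, 0, 2/5],
b = (-14/3, 8/5, -6/5).
Solving gives a_0 = -3, a_1 = 12/5, a_2 = 2, so
  g(x) = 2*x^2 + 12*x/5 - 3.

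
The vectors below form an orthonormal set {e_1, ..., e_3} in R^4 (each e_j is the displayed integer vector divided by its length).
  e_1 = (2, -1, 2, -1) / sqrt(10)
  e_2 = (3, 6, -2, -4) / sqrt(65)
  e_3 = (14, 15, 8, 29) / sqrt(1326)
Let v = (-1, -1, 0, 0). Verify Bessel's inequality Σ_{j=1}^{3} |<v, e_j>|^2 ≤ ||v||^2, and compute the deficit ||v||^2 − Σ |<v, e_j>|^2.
Σ |<v, e_j>|^2 = 101/51; ||v||^2 = 2; deficit = 1/51

Write each e_j = u_j / sqrt(<u_j, u_j>) where u_j is the displayed integer vector. Then <v, e_j> = <v, u_j> / sqrt(<u_j, u_j>), so |<v, e_j>|^2 = <v, u_j>^2 / <u_j, u_j>.
Coefficients: <v, e_1> = -1/sqrt(10), <v, e_2> = -9/sqrt(65), <v, e_3> = -29/sqrt(1326).
Square and sum: Σ |<v, e_j>|^2 = 101/51.
Compute ||v||^2 = v·v = 2.
Deficit = 2 − 101/51 = 1/51 ≥ 0, confirming Bessel's inequality. (The deficit equals ||v − Σ <v,e_j> e_j||^2, the squared distance from v to span{e_j}.)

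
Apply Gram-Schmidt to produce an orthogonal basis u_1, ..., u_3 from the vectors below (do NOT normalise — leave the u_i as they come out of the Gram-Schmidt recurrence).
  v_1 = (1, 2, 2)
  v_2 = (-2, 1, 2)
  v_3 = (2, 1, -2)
Orthogonal basis:
  u_1 = (1, 2, 2)
  u_2 = (-22/9, 1/9, 10/9)
  u_3 = (-24/65, 72/65, -12/13)

Apply the Gram-Schmidt recurrence
  u_1 = v_1
  u_i = v_i − Σ_{j<i} ((v_i · u_j) / (u_j · u_j)) · u_j.

Step by step this gives:
  u_1 = (1, 2, 2)
  u_2 = (-22/9, 1/9, 10/9)
  u_3 = (-24/65, 72/65, -12/13)

Orthogonality check:
  u_2 · u_1 = 0 (should be 0)
  u_3 · u_1 = 0 (should be 0)
  u_3 · u_2 = 0 (should be 0)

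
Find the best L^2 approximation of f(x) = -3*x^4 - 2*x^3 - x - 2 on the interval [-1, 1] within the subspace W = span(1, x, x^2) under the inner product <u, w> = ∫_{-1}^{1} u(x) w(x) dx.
g(x) = -18*x^2/7 - 11*x/5 - 61/35

The best approximation g ∈ W is the orthogonal projection of f onto W. Writing g = a_0 + a_1 x + a_2 x^2, the coefficients solve the normal equations G · a = b where
  G_{ij} = <φ_i, φ_j> and b_i = <f, φ_i>, with φ_0 = 1, φ_1 = x, φ_2 = x^2.
G =
  [2, 0, 2/3]
  [0, 2/3, 0]
  [2/3, 0, 2/5],
b = (-26/5, -22/15, -46/21).
Solving gives a_0 = -61/35, a_1 = -11/5, a_2 = -18/7, so
  g(x) = -18*x^2/7 - 11*x/5 - 61/35.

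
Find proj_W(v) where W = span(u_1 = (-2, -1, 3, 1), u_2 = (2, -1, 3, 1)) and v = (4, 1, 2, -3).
proj_W(v) = (4, -2/11, 6/11, 2/11)

Set up U = [u_1 | ... | u_2] ∈ R^(4×2). The projector onto W = col(U) is P = U (U^T U)^(-1) U^T.
Compute U^T U =
  [15, 7]
  [7, 15],
and U^T v = (-6, 10).
Solve U^T U · c = U^T v for the coefficients: c = (-10/11, 12/11). The projection is proj_W(v) = U c.
Check: (v - proj_W(v)) · u_1 = 0  (should be 0).
Check: (v - proj_W(v)) · u_2 = 0  (should be 0).
Result: proj_W(v) = (4, -2/11, 6/11, 2/11).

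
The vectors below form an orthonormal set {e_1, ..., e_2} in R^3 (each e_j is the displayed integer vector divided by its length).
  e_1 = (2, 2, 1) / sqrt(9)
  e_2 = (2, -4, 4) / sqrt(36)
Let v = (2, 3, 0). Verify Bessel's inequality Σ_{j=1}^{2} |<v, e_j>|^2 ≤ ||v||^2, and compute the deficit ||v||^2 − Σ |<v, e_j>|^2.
Σ |<v, e_j>|^2 = 116/9; ||v||^2 = 13; deficit = 1/9

Write each e_j = u_j / sqrt(<u_j, u_j>) where u_j is the displayed integer vector. Then <v, e_j> = <v, u_j> / sqrt(<u_j, u_j>), so |<v, e_j>|^2 = <v, u_j>^2 / <u_j, u_j>.
Coefficients: <v, e_1> = 10/sqrt(9), <v, e_2> = -8/sqrt(36).
Square and sum: Σ |<v, e_j>|^2 = 116/9.
Compute ||v||^2 = v·v = 13.
Deficit = 13 − 116/9 = 1/9 ≥ 0, confirming Bessel's inequality. (The deficit equals ||v − Σ <v,e_j> e_j||^2, the squared distance from v to span{e_j}.)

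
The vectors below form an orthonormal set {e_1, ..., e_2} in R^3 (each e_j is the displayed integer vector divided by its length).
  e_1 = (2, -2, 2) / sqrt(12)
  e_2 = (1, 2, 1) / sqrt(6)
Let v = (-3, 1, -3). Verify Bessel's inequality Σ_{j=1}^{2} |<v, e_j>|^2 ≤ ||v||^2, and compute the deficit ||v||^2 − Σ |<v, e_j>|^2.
Σ |<v, e_j>|^2 = 19; ||v||^2 = 19; deficit = 0

Write each e_j = u_j / sqrt(<u_j, u_j>) where u_j is the displayed integer vector. Then <v, e_j> = <v, u_j> / sqrt(<u_j, u_j>), so |<v, e_j>|^2 = <v, u_j>^2 / <u_j, u_j>.
Coefficients: <v, e_1> = -14/sqrt(12), <v, e_2> = -4/sqrt(6).
Square and sum: Σ |<v, e_j>|^2 = 19.
Compute ||v||^2 = v·v = 19.
Deficit = 19 − 19 = 0 ≥ 0, confirming Bessel's inequality. (The deficit equals ||v − Σ <v,e_j> e_j||^2, the squared distance from v to span{e_j}.)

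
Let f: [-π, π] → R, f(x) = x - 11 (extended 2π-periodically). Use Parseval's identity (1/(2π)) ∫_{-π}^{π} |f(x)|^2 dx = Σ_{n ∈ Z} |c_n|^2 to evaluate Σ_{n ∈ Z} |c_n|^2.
Σ |c_n|^2 = π^2/3 + 121

Expand and integrate term by term over [-π, π]:
  ∫ (x)^2 dx = 1·(2π^3/3); ∫ 2·1·(-11)·x dx = 0 (odd integrand); ∫ (-11)^2 dx = 121·2π.
So (1/(2π)) ∫_{-π}^{π} (x - 11)^2 dx = 1π^2/3 + 121 = π^2/3 + 121.
Parseval ⇒ Σ |c_n|^2 = π^2/3 + 121.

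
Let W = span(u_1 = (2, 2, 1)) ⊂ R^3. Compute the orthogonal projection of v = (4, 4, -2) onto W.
proj_W(v) = (28/9, 28/9, 14/9)

Set up U = [u_1 | ... | u_1] ∈ R^(3×1). The projector onto W = col(U) is P = U (U^T U)^(-1) U^T.
Compute U^T U =
  [9],
and U^T v = (14).
Solve U^T U · c = U^T v for the coefficients: c = (14/9). The projection is proj_W(v) = U c.
Check: (v - proj_W(v)) · u_1 = 0  (should be 0).
Result: proj_W(v) = (28/9, 28/9, 14/9).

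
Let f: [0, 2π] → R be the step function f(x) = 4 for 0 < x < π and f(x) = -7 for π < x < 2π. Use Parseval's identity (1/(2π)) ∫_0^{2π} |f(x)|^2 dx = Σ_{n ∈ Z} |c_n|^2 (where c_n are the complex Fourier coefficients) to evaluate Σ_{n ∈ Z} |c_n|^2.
Σ |c_n|^2 = 65/2

Parseval equates the L^2 energy of f (normalised by 1/(2π)) with the ℓ^2 sum of its Fourier coefficients: (1/(2π)) ∫_0^{2π} |f|^2 = Σ |c_n|^2.
Compute the left side: (1/(2π)) [∫_0^π 4^2 dx + ∫_π^{2π} (-7)^2 dx] = (1/(2π)) · (16π + 49π) = (16 + 49)/2 = 65/2.
So Σ_{n ∈ Z} |c_n|^2 = 65/2.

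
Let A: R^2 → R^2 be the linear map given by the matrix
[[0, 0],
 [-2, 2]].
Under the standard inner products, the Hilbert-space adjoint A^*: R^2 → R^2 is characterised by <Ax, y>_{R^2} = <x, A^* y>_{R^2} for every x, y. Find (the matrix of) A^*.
A^* = A^T =
[[0, -2],
 [0, 2]]

For real matrices with standard dot products, the defining identity <Ax, y> = <x, A^* y> gives (Ax)^T y = x^T (A^*) y, i.e. x^T A^T y = x^T (A^*) y. Since this holds for all x, y, we must have A^* = A^T. Therefore
A^* =
[[0, -2],
 [0, 2]].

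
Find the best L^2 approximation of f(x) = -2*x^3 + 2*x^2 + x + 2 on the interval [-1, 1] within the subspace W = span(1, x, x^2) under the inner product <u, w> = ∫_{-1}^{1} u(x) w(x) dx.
g(x) = 2*x^2 - x/5 + 2

The best approximation g ∈ W is the orthogonal projection of f onto W. Writing g = a_0 + a_1 x + a_2 x^2, the coefficients solve the normal equations G · a = b where
  G_{ij} = <φ_i, φ_j> and b_i = <f, φ_i>, with φ_0 = 1, φ_1 = x, φ_2 = x^2.
G =
  [2, 0, 2/3]
  [0, 2/3, 0]
  [2/3, 0, 2/5],
b = (16/3, -2/15, 32/15).
Solving gives a_0 = 2, a_1 = -1/5, a_2 = 2, so
  g(x) = 2*x^2 - x/5 + 2.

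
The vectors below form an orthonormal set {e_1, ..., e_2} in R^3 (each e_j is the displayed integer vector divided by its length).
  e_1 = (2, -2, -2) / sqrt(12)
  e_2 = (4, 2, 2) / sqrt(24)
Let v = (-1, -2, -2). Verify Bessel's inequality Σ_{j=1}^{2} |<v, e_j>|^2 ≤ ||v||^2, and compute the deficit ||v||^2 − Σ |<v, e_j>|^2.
Σ |<v, e_j>|^2 = 9; ||v||^2 = 9; deficit = 0

Write each e_j = u_j / sqrt(<u_j, u_j>) where u_j is the displayed integer vector. Then <v, e_j> = <v, u_j> / sqrt(<u_j, u_j>), so |<v, e_j>|^2 = <v, u_j>^2 / <u_j, u_j>.
Coefficients: <v, e_1> = 6/sqrt(12), <v, e_2> = -12/sqrt(24).
Square and sum: Σ |<v, e_j>|^2 = 9.
Compute ||v||^2 = v·v = 9.
Deficit = 9 − 9 = 0 ≥ 0, confirming Bessel's inequality. (The deficit equals ||v − Σ <v,e_j> e_j||^2, the squared distance from v to span{e_j}.)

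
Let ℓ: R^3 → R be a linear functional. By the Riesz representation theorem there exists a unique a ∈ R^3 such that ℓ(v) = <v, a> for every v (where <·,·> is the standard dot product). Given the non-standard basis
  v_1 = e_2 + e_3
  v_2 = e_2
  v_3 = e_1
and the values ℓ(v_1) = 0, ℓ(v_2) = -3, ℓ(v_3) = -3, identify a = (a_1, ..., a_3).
a = (-3, -3, 3)

Write a = (a_1, ..., a_3) in the standard basis. For each basis vector v_i, ℓ(v_i) = <v_i, a> is a linear equation in the a_j's. Collect the n equations into a matrix system V a = ℓ, where row i of V is v_i (expressed in the standard basis). Since V is invertible (lower-triangular with 1s on the diagonal, up to permutation), solve by back-substitution:
  V =
[[0, 1, 1],
 [0, 1, 0],
 [1, 0, 0]]
  V a = (0, -3, -3)
Solving gives a = (-3, -3, 3).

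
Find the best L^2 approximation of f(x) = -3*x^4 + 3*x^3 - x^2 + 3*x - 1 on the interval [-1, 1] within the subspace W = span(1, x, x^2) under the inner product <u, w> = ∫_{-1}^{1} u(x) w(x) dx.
g(x) = -25*x^2/7 + 24*x/5 - 26/35

The best approximation g ∈ W is the orthogonal projection of f onto W. Writing g = a_0 + a_1 x + a_2 x^2, the coefficients solve the normal equations G · a = b where
  G_{ij} = <φ_i, φ_j> and b_i = <f, φ_i>, with φ_0 = 1, φ_1 = x, φ_2 = x^2.
G =
  [2, 0, 2/3]
  [0, 2/3, 0]
  [2/3, 0, 2/5],
b = (-58/15, 16/5, -202/105).
Solving gives a_0 = -26/35, a_1 = 24/5, a_2 = -25/7, so
  g(x) = -25*x^2/7 + 24*x/5 - 26/35.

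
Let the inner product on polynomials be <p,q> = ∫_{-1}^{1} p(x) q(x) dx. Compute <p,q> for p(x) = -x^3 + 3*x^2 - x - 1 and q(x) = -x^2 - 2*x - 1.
<p,q> = 8/5

Expand the product: p(x)·q(x) = x^5 - x^4 - 4*x^3 + 3*x + 1.
∫_{-1}^{1} of each monomial x^k gives [2/(k+1) if k even, 0 if k odd]. Integrating term-by-term (or equivalently evaluating the antiderivative F(x) = x^6/6 - x^5/5 - x^4 + 3*x^2/2 + x at the endpoints):
  F(1) − F(−1) = 22/15 − (-2/15) = 8/5.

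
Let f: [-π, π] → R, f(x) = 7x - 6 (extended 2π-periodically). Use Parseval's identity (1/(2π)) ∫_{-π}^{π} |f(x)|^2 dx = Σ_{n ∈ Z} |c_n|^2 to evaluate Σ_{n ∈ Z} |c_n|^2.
Σ |c_n|^2 = 49π^2/3 + 36

Expand and integrate term by term over [-π, π]:
  ∫ (7x)^2 dx = 49·(2π^3/3); ∫ 2·7·(-6)·x dx = 0 (odd integrand); ∫ (-6)^2 dx = 36·2π.
So (1/(2π)) ∫_{-π}^{π} (7x - 6)^2 dx = 49π^2/3 + 36 = 49π^2/3 + 36.
Parseval ⇒ Σ |c_n|^2 = 49π^2/3 + 36.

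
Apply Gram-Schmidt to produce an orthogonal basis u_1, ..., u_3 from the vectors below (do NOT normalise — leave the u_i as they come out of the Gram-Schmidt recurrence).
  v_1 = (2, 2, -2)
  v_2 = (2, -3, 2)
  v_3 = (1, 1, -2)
Orthogonal basis:
  u_1 = (2, 2, -2)
  u_2 = (3, -2, 1)
  u_3 = (-5/42, -10/21, -25/42)

Apply the Gram-Schmidt recurrence
  u_1 = v_1
  u_i = v_i − Σ_{j<i} ((v_i · u_j) / (u_j · u_j)) · u_j.

Step by step this gives:
  u_1 = (2, 2, -2)
  u_2 = (3, -2, 1)
  u_3 = (-5/42, -10/21, -25/42)

Orthogonality check:
  u_2 · u_1 = 0 (should be 0)
  u_3 · u_1 = 0 (should be 0)
  u_3 · u_2 = 0 (should be 0)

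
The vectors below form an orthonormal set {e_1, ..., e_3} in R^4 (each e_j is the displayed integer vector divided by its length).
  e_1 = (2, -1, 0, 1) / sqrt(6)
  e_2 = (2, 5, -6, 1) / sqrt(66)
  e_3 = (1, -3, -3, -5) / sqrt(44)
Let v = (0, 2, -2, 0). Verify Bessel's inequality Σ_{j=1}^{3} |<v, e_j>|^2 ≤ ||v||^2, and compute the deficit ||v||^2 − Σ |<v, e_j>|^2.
Σ |<v, e_j>|^2 = 8; ||v||^2 = 8; deficit = 0

Write each e_j = u_j / sqrt(<u_j, u_j>) where u_j is the displayed integer vector. Then <v, e_j> = <v, u_j> / sqrt(<u_j, u_j>), so |<v, e_j>|^2 = <v, u_j>^2 / <u_j, u_j>.
Coefficients: <v, e_1> = -2/sqrt(6), <v, e_2> = 22/sqrt(66), <v, e_3> = 0/sqrt(44).
Square and sum: Σ |<v, e_j>|^2 = 8.
Compute ||v||^2 = v·v = 8.
Deficit = 8 − 8 = 0 ≥ 0, confirming Bessel's inequality. (The deficit equals ||v − Σ <v,e_j> e_j||^2, the squared distance from v to span{e_j}.)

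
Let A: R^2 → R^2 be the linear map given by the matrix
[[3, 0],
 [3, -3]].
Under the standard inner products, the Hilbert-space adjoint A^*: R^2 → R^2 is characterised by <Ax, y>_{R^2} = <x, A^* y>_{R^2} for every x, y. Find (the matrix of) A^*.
A^* = A^T =
[[3, 3],
 [0, -3]]

For real matrices with standard dot products, the defining identity <Ax, y> = <x, A^* y> gives (Ax)^T y = x^T (A^*) y, i.e. x^T A^T y = x^T (A^*) y. Since this holds for all x, y, we must have A^* = A^T. Therefore
A^* =
[[3, 3],
 [0, -3]].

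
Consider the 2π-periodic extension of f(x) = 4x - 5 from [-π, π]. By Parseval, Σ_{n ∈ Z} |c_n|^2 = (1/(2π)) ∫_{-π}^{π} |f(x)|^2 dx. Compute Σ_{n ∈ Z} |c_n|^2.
Σ |c_n|^2 = 16π^2/3 + 25

Expand and integrate term by term over [-π, π]:
  ∫ (4x)^2 dx = 16·(2π^3/3); ∫ 2·4·(-5)·x dx = 0 (odd integrand); ∫ (-5)^2 dx = 25·2π.
So (1/(2π)) ∫_{-π}^{π} (4x - 5)^2 dx = 16π^2/3 + 25 = 16π^2/3 + 25.
Parseval ⇒ Σ |c_n|^2 = 16π^2/3 + 25.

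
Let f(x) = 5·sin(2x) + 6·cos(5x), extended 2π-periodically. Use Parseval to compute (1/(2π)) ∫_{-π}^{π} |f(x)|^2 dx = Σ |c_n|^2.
Σ |c_n|^2 = 61/2

Expand |f|^2 and use orthogonality of {sin(nx), cos(mx)} on [-π, π]:
  ∫_{-π}^{π} sin(nx)^2 dx = π, ∫ cos(mx)^2 dx = π, and cross terms integrate to 0.
So ∫_{-π}^{π} f(x)^2 dx = 5^2 · π + 6^2 · π = (25 + 36)π.
Divide by 2π: (25 + 36)/2 = 61/2.
By Parseval, this equals Σ |c_n|^2.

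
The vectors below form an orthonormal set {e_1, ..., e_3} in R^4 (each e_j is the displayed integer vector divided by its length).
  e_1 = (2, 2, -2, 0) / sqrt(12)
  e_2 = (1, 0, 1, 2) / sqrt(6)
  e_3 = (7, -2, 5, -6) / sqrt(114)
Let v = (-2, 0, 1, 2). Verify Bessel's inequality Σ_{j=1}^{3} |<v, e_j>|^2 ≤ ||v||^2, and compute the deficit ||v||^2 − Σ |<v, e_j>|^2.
Σ |<v, e_j>|^2 = 159/19; ||v||^2 = 9; deficit = 12/19

Write each e_j = u_j / sqrt(<u_j, u_j>) where u_j is the displayed integer vector. Then <v, e_j> = <v, u_j> / sqrt(<u_j, u_j>), so |<v, e_j>|^2 = <v, u_j>^2 / <u_j, u_j>.
Coefficients: <v, e_1> = -6/sqrt(12), <v, e_2> = 3/sqrt(6), <v, e_3> = -21/sqrt(114).
Square and sum: Σ |<v, e_j>|^2 = 159/19.
Compute ||v||^2 = v·v = 9.
Deficit = 9 − 159/19 = 12/19 ≥ 0, confirming Bessel's inequality. (The deficit equals ||v − Σ <v,e_j> e_j||^2, the squared distance from v to span{e_j}.)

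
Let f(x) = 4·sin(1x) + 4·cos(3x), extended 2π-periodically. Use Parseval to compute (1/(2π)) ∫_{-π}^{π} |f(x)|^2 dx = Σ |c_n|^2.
Σ |c_n|^2 = 16

Expand |f|^2 and use orthogonality of {sin(nx), cos(mx)} on [-π, π]:
  ∫_{-π}^{π} sin(nx)^2 dx = π, ∫ cos(mx)^2 dx = π, and cross terms integrate to 0.
So ∫_{-π}^{π} f(x)^2 dx = 4^2 · π + 4^2 · π = (16 + 16)π.
Divide by 2π: (16 + 16)/2 = 16.
By Parseval, this equals Σ |c_n|^2.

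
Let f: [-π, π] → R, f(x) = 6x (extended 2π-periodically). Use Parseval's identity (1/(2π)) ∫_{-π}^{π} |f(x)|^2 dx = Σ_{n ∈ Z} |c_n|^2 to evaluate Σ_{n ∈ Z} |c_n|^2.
Σ |c_n|^2 = 12π^2

Expand and integrate term by term over [-π, π]:
  ∫ (6x)^2 dx = 36·(2π^3/3); ∫ 2·6·(0)·x dx = 0 (odd integrand); ∫ 0^2 dx = 0·2π.
So (1/(2π)) ∫_{-π}^{π} (6x)^2 dx = 36π^2/3 + 0 = 12π^2.
Parseval ⇒ Σ |c_n|^2 = 12π^2.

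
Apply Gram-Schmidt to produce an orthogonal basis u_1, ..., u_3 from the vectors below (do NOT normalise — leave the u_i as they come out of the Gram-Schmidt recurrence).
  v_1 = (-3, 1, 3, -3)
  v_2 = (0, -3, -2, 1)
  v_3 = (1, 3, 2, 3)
Orthogonal basis:
  u_1 = (-3, 1, 3, -3)
  u_2 = (-9/7, -18/7, -5/7, -2/7)
  u_3 = (-119/124, -21/124, 175/124, 287/124)

Apply the Gram-Schmidt recurrence
  u_1 = v_1
  u_i = v_i − Σ_{j<i} ((v_i · u_j) / (u_j · u_j)) · u_j.

Step by step this gives:
  u_1 = (-3, 1, 3, -3)
  u_2 = (-9/7, -18/7, -5/7, -2/7)
  u_3 = (-119/124, -21/124, 175/124, 287/124)

Orthogonality check:
  u_2 · u_1 = 0 (should be 0)
  u_3 · u_1 = 0 (should be 0)
  u_3 · u_2 = 0 (should be 0)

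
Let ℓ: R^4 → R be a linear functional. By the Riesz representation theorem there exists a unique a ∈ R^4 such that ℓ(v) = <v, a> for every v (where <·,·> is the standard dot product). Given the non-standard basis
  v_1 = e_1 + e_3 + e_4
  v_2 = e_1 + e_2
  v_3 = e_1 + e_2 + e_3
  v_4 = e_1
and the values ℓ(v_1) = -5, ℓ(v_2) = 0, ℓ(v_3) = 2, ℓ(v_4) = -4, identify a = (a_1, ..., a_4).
a = (-4, 4, 2, -3)

Write a = (a_1, ..., a_4) in the standard basis. For each basis vector v_i, ℓ(v_i) = <v_i, a> is a linear equation in the a_j's. Collect the n equations into a matrix system V a = ℓ, where row i of V is v_i (expressed in the standard basis). Since V is invertible (lower-triangular with 1s on the diagonal, up to permutation), solve by back-substitution:
  V =
[[1, 0, 1, 1],
 [1, 1, 0, 0],
 [1, 1, 1, 0],
 [1, 0, 0, 0]]
  V a = (-5, 0, 2, -4)
Solving gives a = (-4, 4, 2, -3).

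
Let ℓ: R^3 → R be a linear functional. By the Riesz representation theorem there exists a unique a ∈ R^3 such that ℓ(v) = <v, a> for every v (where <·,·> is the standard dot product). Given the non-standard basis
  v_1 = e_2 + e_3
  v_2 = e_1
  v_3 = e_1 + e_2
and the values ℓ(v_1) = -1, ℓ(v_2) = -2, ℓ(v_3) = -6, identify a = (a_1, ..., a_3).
a = (-2, -4, 3)

Write a = (a_1, ..., a_3) in the standard basis. For each basis vector v_i, ℓ(v_i) = <v_i, a> is a linear equation in the a_j's. Collect the n equations into a matrix system V a = ℓ, where row i of V is v_i (expressed in the standard basis). Since V is invertible (lower-triangular with 1s on the diagonal, up to permutation), solve by back-substitution:
  V =
[[0, 1, 1],
 [1, 0, 0],
 [1, 1, 0]]
  V a = (-1, -2, -6)
Solving gives a = (-2, -4, 3).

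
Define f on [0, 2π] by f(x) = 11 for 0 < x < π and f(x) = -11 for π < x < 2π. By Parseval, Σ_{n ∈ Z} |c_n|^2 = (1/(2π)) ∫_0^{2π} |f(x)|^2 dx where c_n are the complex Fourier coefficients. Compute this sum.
Σ |c_n|^2 = 121

Parseval equates the L^2 energy of f (normalised by 1/(2π)) with the ℓ^2 sum of its Fourier coefficients: (1/(2π)) ∫_0^{2π} |f|^2 = Σ |c_n|^2.
Compute the left side: (1/(2π)) [∫_0^π 11^2 dx + ∫_π^{2π} (-11)^2 dx] = (1/(2π)) · (121π + 121π) = (121 + 121)/2 = 121.
So Σ_{n ∈ Z} |c_n|^2 = 121.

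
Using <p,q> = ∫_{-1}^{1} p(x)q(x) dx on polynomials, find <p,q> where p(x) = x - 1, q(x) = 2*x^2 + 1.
<p,q> = -10/3

Expand the product: p(x)·q(x) = 2*x^3 - 2*x^2 + x - 1.
∫_{-1}^{1} of each monomial x^k gives [2/(k+1) if k even, 0 if k odd]. Integrating term-by-term (or equivalently evaluating the antiderivative F(x) = x^4/2 - 2*x^3/3 + x^2/2 - x at the endpoints):
  F(1) − F(−1) = -2/3 − (8/3) = -10/3.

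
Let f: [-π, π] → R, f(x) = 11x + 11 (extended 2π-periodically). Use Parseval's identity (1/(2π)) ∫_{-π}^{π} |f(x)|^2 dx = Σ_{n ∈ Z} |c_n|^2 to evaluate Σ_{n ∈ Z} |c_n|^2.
Σ |c_n|^2 = 121π^2/3 + 121

Expand and integrate term by term over [-π, π]:
  ∫ (11x)^2 dx = 121·(2π^3/3); ∫ 2·11·(11)·x dx = 0 (odd integrand); ∫ 11^2 dx = 121·2π.
So (1/(2π)) ∫_{-π}^{π} (11x + 11)^2 dx = 121π^2/3 + 121 = 121π^2/3 + 121.
Parseval ⇒ Σ |c_n|^2 = 121π^2/3 + 121.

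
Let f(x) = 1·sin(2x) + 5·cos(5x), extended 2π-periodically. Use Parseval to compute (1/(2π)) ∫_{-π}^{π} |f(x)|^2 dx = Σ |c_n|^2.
Σ |c_n|^2 = 13

Expand |f|^2 and use orthogonality of {sin(nx), cos(mx)} on [-π, π]:
  ∫_{-π}^{π} sin(nx)^2 dx = π, ∫ cos(mx)^2 dx = π, and cross terms integrate to 0.
So ∫_{-π}^{π} f(x)^2 dx = 1^2 · π + 5^2 · π = (1 + 25)π.
Divide by 2π: (1 + 25)/2 = 13.
By Parseval, this equals Σ |c_n|^2.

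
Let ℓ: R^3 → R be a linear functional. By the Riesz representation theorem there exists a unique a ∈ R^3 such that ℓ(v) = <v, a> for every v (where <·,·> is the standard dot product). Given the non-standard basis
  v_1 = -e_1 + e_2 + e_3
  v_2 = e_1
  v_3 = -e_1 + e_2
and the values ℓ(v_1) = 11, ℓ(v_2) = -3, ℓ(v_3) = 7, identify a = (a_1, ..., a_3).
a = (-3, 4, 4)

Write a = (a_1, ..., a_3) in the standard basis. For each basis vector v_i, ℓ(v_i) = <v_i, a> is a linear equation in the a_j's. Collect the n equations into a matrix system V a = ℓ, where row i of V is v_i (expressed in the standard basis). Since V is invertible (lower-triangular with 1s on the diagonal, up to permutation), solve by back-substitution:
  V =
[[-1, 1, 1],
 [1, 0, 0],
 [-1, 1, 0]]
  V a = (11, -3, 7)
Solving gives a = (-3, 4, 4).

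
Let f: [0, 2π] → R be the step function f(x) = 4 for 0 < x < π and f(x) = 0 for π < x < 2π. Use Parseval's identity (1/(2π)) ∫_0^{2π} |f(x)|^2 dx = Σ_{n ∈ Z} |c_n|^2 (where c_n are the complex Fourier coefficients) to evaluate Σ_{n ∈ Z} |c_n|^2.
Σ |c_n|^2 = 8

Parseval equates the L^2 energy of f (normalised by 1/(2π)) with the ℓ^2 sum of its Fourier coefficients: (1/(2π)) ∫_0^{2π} |f|^2 = Σ |c_n|^2.
Compute the left side: (1/(2π)) [∫_0^π 4^2 dx + ∫_π^{2π} 0^2 dx] = (1/(2π)) · (16π + 0π) = (16 + 0)/2 = 8.
So Σ_{n ∈ Z} |c_n|^2 = 8.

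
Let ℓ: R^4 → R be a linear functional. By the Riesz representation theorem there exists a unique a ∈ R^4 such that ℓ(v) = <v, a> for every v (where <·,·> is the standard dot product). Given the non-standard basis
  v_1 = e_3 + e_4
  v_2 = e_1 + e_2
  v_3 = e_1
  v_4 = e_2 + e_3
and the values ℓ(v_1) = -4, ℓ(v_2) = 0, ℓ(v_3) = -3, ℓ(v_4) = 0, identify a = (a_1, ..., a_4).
a = (-3, 3, -3, -1)

Write a = (a_1, ..., a_4) in the standard basis. For each basis vector v_i, ℓ(v_i) = <v_i, a> is a linear equation in the a_j's. Collect the n equations into a matrix system V a = ℓ, where row i of V is v_i (expressed in the standard basis). Since V is invertible (lower-triangular with 1s on the diagonal, up to permutation), solve by back-substitution:
  V =
[[0, 0, 1, 1],
 [1, 1, 0, 0],
 [1, 0, 0, 0],
 [0, 1, 1, 0]]
  V a = (-4, 0, -3, 0)
Solving gives a = (-3, 3, -3, -1).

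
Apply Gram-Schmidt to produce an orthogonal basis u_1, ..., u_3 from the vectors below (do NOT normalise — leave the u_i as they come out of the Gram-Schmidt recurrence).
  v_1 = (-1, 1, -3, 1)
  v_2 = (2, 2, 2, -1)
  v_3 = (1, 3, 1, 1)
Orthogonal basis:
  u_1 = (-1, 1, -3, 1)
  u_2 = (17/12, 31/12, 1/4, -5/12)
  u_3 = (-46/107, 42/107, 80/107, 152/107)

Apply the Gram-Schmidt recurrence
  u_1 = v_1
  u_i = v_i − Σ_{j<i} ((v_i · u_j) / (u_j · u_j)) · u_j.

Step by step this gives:
  u_1 = (-1, 1, -3, 1)
  u_2 = (17/12, 31/12, 1/4, -5/12)
  u_3 = (-46/107, 42/107, 80/107, 152/107)

Orthogonality check:
  u_2 · u_1 = 0 (should be 0)
  u_3 · u_1 = 0 (should be 0)
  u_3 · u_2 = 0 (should be 0)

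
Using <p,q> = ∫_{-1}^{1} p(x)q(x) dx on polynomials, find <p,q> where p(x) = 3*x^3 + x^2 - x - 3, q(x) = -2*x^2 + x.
<p,q> = 56/15

Expand the product: p(x)·q(x) = -6*x^5 + x^4 + 3*x^3 + 5*x^2 - 3*x.
∫_{-1}^{1} of each monomial x^k gives [2/(k+1) if k even, 0 if k odd]. Integrating term-by-term (or equivalently evaluating the antiderivative F(x) = -x^6 + x^5/5 + 3*x^4/4 + 5*x^3/3 - 3*x^2/2 at the endpoints):
  F(1) − F(−1) = 7/60 − (-217/60) = 56/15.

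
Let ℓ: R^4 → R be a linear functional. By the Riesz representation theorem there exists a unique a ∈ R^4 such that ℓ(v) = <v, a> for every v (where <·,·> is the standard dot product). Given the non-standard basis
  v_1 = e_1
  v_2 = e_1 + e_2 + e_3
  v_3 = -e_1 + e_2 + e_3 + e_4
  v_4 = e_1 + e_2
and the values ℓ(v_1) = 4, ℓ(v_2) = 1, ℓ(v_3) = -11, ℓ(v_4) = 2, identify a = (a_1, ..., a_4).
a = (4, -2, -1, -4)

Write a = (a_1, ..., a_4) in the standard basis. For each basis vector v_i, ℓ(v_i) = <v_i, a> is a linear equation in the a_j's. Collect the n equations into a matrix system V a = ℓ, where row i of V is v_i (expressed in the standard basis). Since V is invertible (lower-triangular with 1s on the diagonal, up to permutation), solve by back-substitution:
  V =
[[1, 0, 0, 0],
 [1, 1, 1, 0],
 [-1, 1, 1, 1],
 [1, 1, 0, 0]]
  V a = (4, 1, -11, 2)
Solving gives a = (4, -2, -1, -4).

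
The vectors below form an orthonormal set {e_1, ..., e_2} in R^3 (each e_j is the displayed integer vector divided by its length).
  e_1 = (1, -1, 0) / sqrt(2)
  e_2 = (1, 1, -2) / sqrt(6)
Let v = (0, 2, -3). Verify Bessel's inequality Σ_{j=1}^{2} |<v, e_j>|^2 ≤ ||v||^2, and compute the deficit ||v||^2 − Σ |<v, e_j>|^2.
Σ |<v, e_j>|^2 = 38/3; ||v||^2 = 13; deficit = 1/3

Write each e_j = u_j / sqrt(<u_j, u_j>) where u_j is the displayed integer vector. Then <v, e_j> = <v, u_j> / sqrt(<u_j, u_j>), so |<v, e_j>|^2 = <v, u_j>^2 / <u_j, u_j>.
Coefficients: <v, e_1> = -2/sqrt(2), <v, e_2> = 8/sqrt(6).
Square and sum: Σ |<v, e_j>|^2 = 38/3.
Compute ||v||^2 = v·v = 13.
Deficit = 13 − 38/3 = 1/3 ≥ 0, confirming Bessel's inequality. (The deficit equals ||v − Σ <v,e_j> e_j||^2, the squared distance from v to span{e_j}.)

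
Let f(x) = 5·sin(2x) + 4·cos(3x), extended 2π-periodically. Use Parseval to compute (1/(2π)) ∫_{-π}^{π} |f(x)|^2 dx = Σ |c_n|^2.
Σ |c_n|^2 = 41/2

Expand |f|^2 and use orthogonality of {sin(nx), cos(mx)} on [-π, π]:
  ∫_{-π}^{π} sin(nx)^2 dx = π, ∫ cos(mx)^2 dx = π, and cross terms integrate to 0.
So ∫_{-π}^{π} f(x)^2 dx = 5^2 · π + 4^2 · π = (25 + 16)π.
Divide by 2π: (25 + 16)/2 = 41/2.
By Parseval, this equals Σ |c_n|^2.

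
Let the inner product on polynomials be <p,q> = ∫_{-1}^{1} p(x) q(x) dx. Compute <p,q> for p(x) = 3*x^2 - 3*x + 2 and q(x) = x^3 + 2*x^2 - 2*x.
<p,q> = 118/15

Expand the product: p(x)·q(x) = 3*x^5 + 3*x^4 - 10*x^3 + 10*x^2 - 4*x.
∫_{-1}^{1} of each monomial x^k gives [2/(k+1) if k even, 0 if k odd]. Integrating term-by-term (or equivalently evaluating the antiderivative F(x) = x^6/2 + 3*x^5/5 - 5*x^4/2 + 10*x^3/3 - 2*x^2 at the endpoints):
  F(1) − F(−1) = -1/15 − (-119/15) = 118/15.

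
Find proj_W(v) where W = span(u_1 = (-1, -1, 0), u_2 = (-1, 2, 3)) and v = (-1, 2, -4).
proj_W(v) = (4/3, -1/3, -5/3)

Set up U = [u_1 | ... | u_2] ∈ R^(3×2). The projector onto W = col(U) is P = U (U^T U)^(-1) U^T.
Compute U^T U =
  [2, -1]
  [-1, 14],
and U^T v = (-1, -7).
Solve U^T U · c = U^T v for the coefficients: c = (-7/9, -5/9). The projection is proj_W(v) = U c.
Check: (v - proj_W(v)) · u_1 = 0  (should be 0).
Check: (v - proj_W(v)) · u_2 = 0  (should be 0).
Result: proj_W(v) = (4/3, -1/3, -5/3).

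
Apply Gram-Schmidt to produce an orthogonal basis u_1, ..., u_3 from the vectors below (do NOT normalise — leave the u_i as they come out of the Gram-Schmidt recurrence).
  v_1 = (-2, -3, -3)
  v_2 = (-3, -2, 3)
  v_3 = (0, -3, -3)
Orthogonal basis:
  u_1 = (-2, -3, -3)
  u_2 = (-30/11, -35/22, 75/22)
  u_3 = (18/19, -18/19, 6/19)

Apply the Gram-Schmidt recurrence
  u_1 = v_1
  u_i = v_i − Σ_{j<i} ((v_i · u_j) / (u_j · u_j)) · u_j.

Step by step this gives:
  u_1 = (-2, -3, -3)
  u_2 = (-30/11, -35/22, 75/22)
  u_3 = (18/19, -18/19, 6/19)

Orthogonality check:
  u_2 · u_1 = 0 (should be 0)
  u_3 · u_1 = 0 (should be 0)
  u_3 · u_2 = 0 (should be 0)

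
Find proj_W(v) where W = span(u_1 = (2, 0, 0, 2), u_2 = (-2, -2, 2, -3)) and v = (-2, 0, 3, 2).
proj_W(v) = (4/17, -16/17, 16/17, -4/17)

Set up U = [u_1 | ... | u_2] ∈ R^(4×2). The projector onto W = col(U) is P = U (U^T U)^(-1) U^T.
Compute U^T U =
  [8, -10]
  [-10, 21],
and U^T v = (0, 4).
Solve U^T U · c = U^T v for the coefficients: c = (10/17, 8/17). The projection is proj_W(v) = U c.
Check: (v - proj_W(v)) · u_1 = 0  (should be 0).
Check: (v - proj_W(v)) · u_2 = 0  (should be 0).
Result: proj_W(v) = (4/17, -16/17, 16/17, -4/17).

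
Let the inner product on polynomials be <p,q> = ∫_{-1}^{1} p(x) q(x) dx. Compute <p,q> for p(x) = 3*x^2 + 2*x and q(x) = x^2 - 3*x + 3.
<p,q> = 16/5

Expand the product: p(x)·q(x) = 3*x^4 - 7*x^3 + 3*x^2 + 6*x.
∫_{-1}^{1} of each monomial x^k gives [2/(k+1) if k even, 0 if k odd]. Integrating term-by-term (or equivalently evaluating the antiderivative F(x) = 3*x^5/5 - 7*x^4/4 + x^3 + 3*x^2 at the endpoints):
  F(1) − F(−1) = 57/20 − (-7/20) = 16/5.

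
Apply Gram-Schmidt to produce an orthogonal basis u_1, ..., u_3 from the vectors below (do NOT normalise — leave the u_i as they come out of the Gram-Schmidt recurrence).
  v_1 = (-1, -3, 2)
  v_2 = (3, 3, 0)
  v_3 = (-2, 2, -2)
Orthogonal basis:
  u_1 = (-1, -3, 2)
  u_2 = (15/7, 3/7, 12/7)
  u_3 = (-2/3, 2/3, 2/3)

Apply the Gram-Schmidt recurrence
  u_1 = v_1
  u_i = v_i − Σ_{j<i} ((v_i · u_j) / (u_j · u_j)) · u_j.

Step by step this gives:
  u_1 = (-1, -3, 2)
  u_2 = (15/7, 3/7, 12/7)
  u_3 = (-2/3, 2/3, 2/3)

Orthogonality check:
  u_2 · u_1 = 0 (should be 0)
  u_3 · u_1 = 0 (should be 0)
  u_3 · u_2 = 0 (should be 0)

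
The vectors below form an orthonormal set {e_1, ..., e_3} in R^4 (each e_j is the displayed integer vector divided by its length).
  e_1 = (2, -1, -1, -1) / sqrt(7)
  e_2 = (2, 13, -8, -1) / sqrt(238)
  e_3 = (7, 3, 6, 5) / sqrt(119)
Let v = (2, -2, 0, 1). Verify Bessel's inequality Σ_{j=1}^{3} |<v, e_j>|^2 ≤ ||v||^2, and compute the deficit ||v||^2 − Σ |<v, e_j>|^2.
Σ |<v, e_j>|^2 = 101/14; ||v||^2 = 9; deficit = 25/14

Write each e_j = u_j / sqrt(<u_j, u_j>) where u_j is the displayed integer vector. Then <v, e_j> = <v, u_j> / sqrt(<u_j, u_j>), so |<v, e_j>|^2 = <v, u_j>^2 / <u_j, u_j>.
Coefficients: <v, e_1> = 5/sqrt(7), <v, e_2> = -23/sqrt(238), <v, e_3> = 13/sqrt(119).
Square and sum: Σ |<v, e_j>|^2 = 101/14.
Compute ||v||^2 = v·v = 9.
Deficit = 9 − 101/14 = 25/14 ≥ 0, confirming Bessel's inequality. (The deficit equals ||v − Σ <v,e_j> e_j||^2, the squared distance from v to span{e_j}.)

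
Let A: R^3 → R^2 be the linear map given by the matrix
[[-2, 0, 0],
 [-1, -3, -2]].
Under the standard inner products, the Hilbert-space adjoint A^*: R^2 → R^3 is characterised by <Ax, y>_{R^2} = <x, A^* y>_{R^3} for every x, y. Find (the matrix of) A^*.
A^* = A^T =
[[-2, -1],
 [0, -3],
 [0, -2]]

For real matrices with standard dot products, the defining identity <Ax, y> = <x, A^* y> gives (Ax)^T y = x^T (A^*) y, i.e. x^T A^T y = x^T (A^*) y. Since this holds for all x, y, we must have A^* = A^T. Therefore
A^* =
[[-2, -1],
 [0, -3],
 [0, -2]].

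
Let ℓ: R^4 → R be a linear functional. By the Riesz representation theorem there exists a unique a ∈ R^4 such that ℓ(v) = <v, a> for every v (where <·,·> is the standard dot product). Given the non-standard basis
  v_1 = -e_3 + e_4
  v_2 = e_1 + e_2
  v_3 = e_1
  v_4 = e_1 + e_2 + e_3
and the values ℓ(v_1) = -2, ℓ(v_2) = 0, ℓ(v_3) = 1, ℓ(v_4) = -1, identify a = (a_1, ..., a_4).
a = (1, -1, -1, -3)

Write a = (a_1, ..., a_4) in the standard basis. For each basis vector v_i, ℓ(v_i) = <v_i, a> is a linear equation in the a_j's. Collect the n equations into a matrix system V a = ℓ, where row i of V is v_i (expressed in the standard basis). Since V is invertible (lower-triangular with 1s on the diagonal, up to permutation), solve by back-substitution:
  V =
[[0, 0, -1, 1],
 [1, 1, 0, 0],
 [1, 0, 0, 0],
 [1, 1, 1, 0]]
  V a = (-2, 0, 1, -1)
Solving gives a = (1, -1, -1, -3).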